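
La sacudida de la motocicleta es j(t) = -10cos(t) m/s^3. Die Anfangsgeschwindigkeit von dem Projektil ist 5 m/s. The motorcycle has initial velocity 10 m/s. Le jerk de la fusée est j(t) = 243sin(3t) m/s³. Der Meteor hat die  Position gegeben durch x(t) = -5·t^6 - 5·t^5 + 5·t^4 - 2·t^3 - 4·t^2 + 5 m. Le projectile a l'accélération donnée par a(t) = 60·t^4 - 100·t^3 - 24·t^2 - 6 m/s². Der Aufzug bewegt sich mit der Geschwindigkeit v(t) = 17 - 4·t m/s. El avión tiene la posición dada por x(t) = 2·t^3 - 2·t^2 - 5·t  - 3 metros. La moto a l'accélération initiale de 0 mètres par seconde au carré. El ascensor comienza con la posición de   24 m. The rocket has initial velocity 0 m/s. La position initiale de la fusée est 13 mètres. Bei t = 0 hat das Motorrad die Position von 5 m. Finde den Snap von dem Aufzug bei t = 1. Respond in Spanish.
Debemos derivar nuestra ecuación de la velocidad v(t) = 17 - 4·t 3 veces. Derivando la velocidad, obtenemos la aceleración: a(t) = -4. Tomando d/dt de a(t), encontramos j(t) = 0. Derivando la sacudida, obtenemos el snap: s(t) = 0. De la ecuación del snap s(t) = 0, sustituimos t = 1 para obtener s = 0.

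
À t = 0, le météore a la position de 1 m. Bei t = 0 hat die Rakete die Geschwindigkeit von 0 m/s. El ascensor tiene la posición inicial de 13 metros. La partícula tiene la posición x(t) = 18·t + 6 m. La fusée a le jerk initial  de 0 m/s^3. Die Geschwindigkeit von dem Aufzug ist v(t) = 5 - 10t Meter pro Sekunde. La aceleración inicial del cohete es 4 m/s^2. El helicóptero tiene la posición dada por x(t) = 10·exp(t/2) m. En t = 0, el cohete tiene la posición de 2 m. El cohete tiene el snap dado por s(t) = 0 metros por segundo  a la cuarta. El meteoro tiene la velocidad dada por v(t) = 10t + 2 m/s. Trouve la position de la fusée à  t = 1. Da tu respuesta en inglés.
We need to integrate our snap equation s(t) = 0 4 times. Finding the integral of s(t) and using j(0) = 0: j(t) = 0. Taking ∫j(t)dt and applying a(0) = 4, we find a(t) = 4. Integrating acceleration and using the initial condition v(0) = 0, we get v(t) = 4·t. Finding the integral of v(t) and using x(0) = 2: x(t) = 2·t^2 + 2. We have position x(t) = 2·t^2 + 2. Substituting t = 1: x(1) = 4.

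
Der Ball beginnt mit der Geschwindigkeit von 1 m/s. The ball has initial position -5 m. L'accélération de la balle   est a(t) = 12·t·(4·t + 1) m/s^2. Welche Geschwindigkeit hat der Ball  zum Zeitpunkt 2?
Ausgehend von der Beschleunigung a(t) = 12·t·(4·t + 1), nehmen wir 1 Stammfunktion. Das Integral von der Beschleunigung ist die Geschwindigkeit. Mit v(0) = 1 erhalten wir v(t) = 16·t^3 + 6·t^2 + 1. Mit v(t) = 16·t^3 + 6·t^2 + 1 und Einsetzen von t = 2, finden wir v = 153.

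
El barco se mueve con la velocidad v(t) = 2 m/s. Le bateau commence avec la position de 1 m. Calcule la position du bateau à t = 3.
Nous devons trouver l'intégrale de notre équation de la vitesse v(t) = 2 1 fois. En prenant ∫v(t)dt et en appliquant x(0) = 1, nous trouvons x(t) = 2·t + 1. De l'équation de la position x(t) = 2·t + 1, nous substituons t = 3 pour obtenir x = 7.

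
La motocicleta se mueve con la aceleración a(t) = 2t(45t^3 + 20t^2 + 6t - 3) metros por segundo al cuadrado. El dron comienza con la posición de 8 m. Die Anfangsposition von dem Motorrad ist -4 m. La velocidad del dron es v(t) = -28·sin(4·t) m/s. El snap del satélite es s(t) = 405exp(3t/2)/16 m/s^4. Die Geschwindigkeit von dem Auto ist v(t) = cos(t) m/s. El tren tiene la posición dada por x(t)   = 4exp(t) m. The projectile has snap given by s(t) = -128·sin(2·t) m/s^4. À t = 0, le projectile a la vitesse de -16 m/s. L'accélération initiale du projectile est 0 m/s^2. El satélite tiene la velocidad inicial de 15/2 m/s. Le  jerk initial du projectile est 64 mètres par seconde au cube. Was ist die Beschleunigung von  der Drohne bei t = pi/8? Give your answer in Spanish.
Debemos derivar nuestra ecuación de la velocidad v(t) = -28·sin(4·t) 1 vez. Tomando d/dt de v(t), encontramos a(t) = -112·cos(4·t). Usando a(t) = -112·cos(4·t) y sustituyendo t = pi/8, encontramos a = 0.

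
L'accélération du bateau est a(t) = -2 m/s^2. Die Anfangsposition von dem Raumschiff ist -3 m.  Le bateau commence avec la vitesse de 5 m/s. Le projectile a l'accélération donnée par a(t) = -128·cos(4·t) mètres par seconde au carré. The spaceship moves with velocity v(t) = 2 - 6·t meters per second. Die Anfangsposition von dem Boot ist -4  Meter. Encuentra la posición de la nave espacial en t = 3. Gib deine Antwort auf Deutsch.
Wir müssen das Integral unserer Gleichung für die Geschwindigkeit v(t) = 2 - 6·t 1-mal finden. Durch Integration von der Geschwindigkeit und Verwendung der Anfangsbedingung x(0) = -3, erhalten wir x(t) = -3·t^2 + 2·t - 3. Wir haben die Position x(t) = -3·t^2 + 2·t - 3. Durch Einsetzen von t = 3: x(3) = -24.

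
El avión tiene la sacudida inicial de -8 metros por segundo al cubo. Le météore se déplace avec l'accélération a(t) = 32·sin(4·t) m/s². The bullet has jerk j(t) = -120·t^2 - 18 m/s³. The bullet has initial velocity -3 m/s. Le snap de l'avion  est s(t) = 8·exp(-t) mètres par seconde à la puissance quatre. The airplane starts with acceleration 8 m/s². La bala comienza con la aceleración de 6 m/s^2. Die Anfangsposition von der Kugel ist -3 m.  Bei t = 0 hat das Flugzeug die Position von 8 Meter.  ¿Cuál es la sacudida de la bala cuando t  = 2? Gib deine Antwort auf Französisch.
De l'équation du jerk j(t) = -120·t^2 - 18, nous substituons t = 2 pour obtenir j = -498.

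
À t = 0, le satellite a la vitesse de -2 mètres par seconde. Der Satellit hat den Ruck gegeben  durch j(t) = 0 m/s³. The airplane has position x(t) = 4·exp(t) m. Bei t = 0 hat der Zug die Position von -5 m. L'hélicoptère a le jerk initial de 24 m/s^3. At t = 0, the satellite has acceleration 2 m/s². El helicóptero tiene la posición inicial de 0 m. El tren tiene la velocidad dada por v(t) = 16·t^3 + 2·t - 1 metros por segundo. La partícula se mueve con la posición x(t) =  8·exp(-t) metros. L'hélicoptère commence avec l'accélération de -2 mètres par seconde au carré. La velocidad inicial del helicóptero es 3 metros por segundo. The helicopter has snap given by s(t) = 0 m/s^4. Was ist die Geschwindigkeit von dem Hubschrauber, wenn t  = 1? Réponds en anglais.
Starting from snap s(t) = 0, we take 3 antiderivatives. The integral of snap is jerk. Using j(0) = 24, we get j(t) = 24. Integrating jerk and using the initial condition a(0) = -2, we get a(t) = 24·t - 2. The integral of acceleration, with v(0) = 3, gives velocity: v(t) = 12·t^2 - 2·t + 3. From the given velocity equation v(t) = 12·t^2 - 2·t + 3, we substitute t = 1 to get v = 13.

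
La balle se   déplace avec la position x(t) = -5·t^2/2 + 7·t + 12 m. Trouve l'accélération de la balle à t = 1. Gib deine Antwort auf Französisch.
En partant de la position x(t) = -5·t^2/2 + 7·t + 12, nous prenons 2 dérivées. En prenant d/dt de x(t), nous trouvons v(t) = 7 - 5·t. La dérivée de la vitesse donne l'accélération: a(t) = -5. Nous avons l'accélération a(t) = -5. En substituant t = 1: a(1) = -5.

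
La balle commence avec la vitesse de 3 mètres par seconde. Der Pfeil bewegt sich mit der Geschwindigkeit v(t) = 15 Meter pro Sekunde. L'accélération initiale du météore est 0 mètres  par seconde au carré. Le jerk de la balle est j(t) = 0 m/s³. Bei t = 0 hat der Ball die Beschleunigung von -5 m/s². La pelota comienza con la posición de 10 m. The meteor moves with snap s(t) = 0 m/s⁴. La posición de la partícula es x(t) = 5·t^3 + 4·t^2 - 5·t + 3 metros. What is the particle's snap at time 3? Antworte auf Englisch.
To solve this, we need to take 4 derivatives of our position equation x(t) = 5·t^3 + 4·t^2 - 5·t + 3. Taking d/dt of x(t), we find v(t) = 15·t^2 + 8·t - 5. Differentiating velocity, we get acceleration: a(t) = 30·t + 8. The derivative of acceleration gives jerk: j(t) = 30. Taking d/dt of j(t), we find s(t) = 0. From the given snap equation s(t) = 0, we substitute t = 3 to get s = 0.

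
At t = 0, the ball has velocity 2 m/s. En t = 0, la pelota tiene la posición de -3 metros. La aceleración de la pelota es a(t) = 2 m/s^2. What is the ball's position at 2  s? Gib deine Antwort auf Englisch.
To solve this, we need to take 2 integrals of our acceleration equation a(t) = 2. The integral of acceleration is velocity. Using v(0) = 2, we get v(t) = 2·t + 2. The integral of velocity, with x(0) = -3, gives position: x(t) = t^2 + 2·t - 3. We have position x(t) = t^2 + 2·t - 3. Substituting t = 2: x(2) = 5.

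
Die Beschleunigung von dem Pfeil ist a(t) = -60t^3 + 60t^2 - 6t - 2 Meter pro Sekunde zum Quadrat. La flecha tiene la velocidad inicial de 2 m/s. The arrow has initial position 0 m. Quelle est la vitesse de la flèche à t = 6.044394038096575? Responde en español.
Necesitamos integrar nuestra ecuación de la aceleración a(t) = -60·t^3 + 60·t^2 - 6·t - 2 1 vez. La antiderivada de la aceleración es la velocidad. Usando v(0) = 2, obtenemos v(t) = -15·t^4 + 20·t^3 - 3·t^2 - 2·t + 2. Tenemos la velocidad v(t) = -15·t^4 + 20·t^3 - 3·t^2 - 2·t + 2. Sustituyendo t = 6.044394038096575: v(6.044394038096575) = -15724.8542954905.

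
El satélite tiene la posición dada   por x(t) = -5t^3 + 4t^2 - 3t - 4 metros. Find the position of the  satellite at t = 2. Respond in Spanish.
De la ecuación de la posición x(t) = -5·t^3 + 4·t^2 - 3·t - 4, sustituimos t = 2 para obtener x = -34.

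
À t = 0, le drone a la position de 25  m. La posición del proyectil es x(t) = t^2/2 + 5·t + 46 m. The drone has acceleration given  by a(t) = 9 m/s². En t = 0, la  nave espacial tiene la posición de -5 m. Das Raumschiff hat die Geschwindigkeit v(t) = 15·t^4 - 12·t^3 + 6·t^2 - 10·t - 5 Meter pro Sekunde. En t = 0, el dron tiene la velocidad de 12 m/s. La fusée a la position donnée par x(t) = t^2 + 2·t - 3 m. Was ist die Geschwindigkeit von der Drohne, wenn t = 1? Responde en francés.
Nous devons intégrer notre équation de l'accélération a(t) = 9 1 fois. La primitive de l'accélération est la vitesse. En utilisant v(0) = 12, nous obtenons v(t) = 9·t + 12. En utilisant v(t) = 9·t + 12 et en substituant t = 1, nous trouvons v = 21.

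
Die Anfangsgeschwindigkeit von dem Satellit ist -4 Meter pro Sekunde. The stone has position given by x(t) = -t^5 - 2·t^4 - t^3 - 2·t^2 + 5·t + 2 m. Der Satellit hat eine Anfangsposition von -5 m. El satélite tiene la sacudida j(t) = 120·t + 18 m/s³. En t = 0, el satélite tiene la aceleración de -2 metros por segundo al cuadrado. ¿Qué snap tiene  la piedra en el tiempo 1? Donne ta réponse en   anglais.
Starting from position x(t) = -t^5 - 2·t^4 - t^3 - 2·t^2 + 5·t + 2, we take 4 derivatives. The derivative of position gives velocity: v(t) = -5·t^4 - 8·t^3 - 3·t^2 - 4·t + 5. Differentiating velocity, we get acceleration: a(t) = -20·t^3 - 24·t^2 - 6·t - 4. Differentiating acceleration, we get jerk: j(t) = -60·t^2 - 48·t - 6. Taking d/dt of j(t), we find s(t) = -120·t - 48. From the given snap equation s(t) = -120·t - 48, we substitute t = 1 to get s = -168.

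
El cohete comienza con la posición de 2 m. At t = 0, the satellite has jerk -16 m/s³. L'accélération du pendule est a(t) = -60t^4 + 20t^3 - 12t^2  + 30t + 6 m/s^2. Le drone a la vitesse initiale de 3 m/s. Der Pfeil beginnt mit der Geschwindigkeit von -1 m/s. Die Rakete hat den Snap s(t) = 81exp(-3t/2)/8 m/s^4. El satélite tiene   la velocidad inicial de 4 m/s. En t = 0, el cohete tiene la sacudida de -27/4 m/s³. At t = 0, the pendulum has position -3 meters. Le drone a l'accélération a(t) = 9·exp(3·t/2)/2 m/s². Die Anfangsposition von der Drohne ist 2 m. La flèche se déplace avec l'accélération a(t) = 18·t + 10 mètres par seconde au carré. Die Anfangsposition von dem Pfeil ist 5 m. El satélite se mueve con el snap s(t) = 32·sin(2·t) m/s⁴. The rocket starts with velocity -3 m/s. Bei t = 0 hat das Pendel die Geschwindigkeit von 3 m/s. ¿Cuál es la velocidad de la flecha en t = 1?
Para resolver esto, necesitamos tomar 1 antiderivada de nuestra ecuación de la aceleración a(t) = 18·t + 10. La antiderivada de la aceleración es la velocidad. Usando v(0) = -1, obtenemos v(t) = 9·t^2 + 10·t - 1. Tenemos la velocidad v(t) = 9·t^2 + 10·t - 1. Sustituyendo t = 1: v(1) = 18.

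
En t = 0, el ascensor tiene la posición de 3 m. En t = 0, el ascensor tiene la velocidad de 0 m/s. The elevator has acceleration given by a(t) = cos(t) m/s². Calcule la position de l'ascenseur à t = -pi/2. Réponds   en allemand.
Ausgehend von der Beschleunigung a(t) = cos(t), nehmen wir 2 Stammfunktionen. Durch Integration von der Beschleunigung und Verwendung der Anfangsbedingung v(0) = 0, erhalten wir v(t) = sin(t). Durch Integration von der Geschwindigkeit und Verwendung der Anfangsbedingung x(0) = 3, erhalten wir x(t) = 4 - cos(t). Mit x(t) = 4 - cos(t) und Einsetzen von t = -pi/2, finden wir x = 4.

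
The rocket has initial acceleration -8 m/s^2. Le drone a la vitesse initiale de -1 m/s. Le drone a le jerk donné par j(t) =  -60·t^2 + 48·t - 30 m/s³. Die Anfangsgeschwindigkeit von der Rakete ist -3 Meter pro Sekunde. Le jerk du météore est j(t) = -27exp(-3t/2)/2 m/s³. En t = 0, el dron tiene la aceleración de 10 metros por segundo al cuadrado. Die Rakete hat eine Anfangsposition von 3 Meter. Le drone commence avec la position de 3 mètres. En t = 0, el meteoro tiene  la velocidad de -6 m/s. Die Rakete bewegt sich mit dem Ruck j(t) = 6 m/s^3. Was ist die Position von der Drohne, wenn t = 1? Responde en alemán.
Ausgehend von dem Ruck j(t) = -60·t^2 + 48·t - 30, nehmen wir 3 Stammfunktionen. Mit ∫j(t)dt und Anwendung von a(0) = 10, finden wir a(t) = -20·t^3 + 24·t^2 - 30·t + 10. Das Integral von der Beschleunigung, mit v(0) = -1, ergibt die Geschwindigkeit: v(t) = -5·t^4 + 8·t^3 - 15·t^2 + 10·t - 1. Das Integral von der Geschwindigkeit ist die Position. Mit x(0) = 3 erhalten wir x(t) = -t^5 + 2·t^4 - 5·t^3 + 5·t^2 - t + 3. Aus der Gleichung für die Position x(t) = -t^5 + 2·t^4 - 5·t^3 + 5·t^2 - t + 3, setzen wir t = 1 ein und erhalten x = 3.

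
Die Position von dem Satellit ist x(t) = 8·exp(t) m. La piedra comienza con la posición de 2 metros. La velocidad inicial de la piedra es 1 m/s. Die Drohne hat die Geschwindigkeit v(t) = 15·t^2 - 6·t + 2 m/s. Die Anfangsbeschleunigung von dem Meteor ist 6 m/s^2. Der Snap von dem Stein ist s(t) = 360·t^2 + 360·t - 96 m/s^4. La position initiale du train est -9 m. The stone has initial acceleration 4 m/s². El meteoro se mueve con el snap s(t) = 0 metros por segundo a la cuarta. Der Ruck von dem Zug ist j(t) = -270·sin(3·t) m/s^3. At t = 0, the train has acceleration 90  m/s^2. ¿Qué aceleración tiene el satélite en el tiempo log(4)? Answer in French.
En partant de la position x(t) = 8·exp(t), nous prenons 2 dérivées. En prenant d/dt de x(t), nous trouvons v(t) = 8·exp(t). La dérivée de la vitesse donne l'accélération: a(t) = 8·exp(t). De l'équation de l'accélération a(t) = 8·exp(t), nous substituons t = log(4) pour obtenir a = 32.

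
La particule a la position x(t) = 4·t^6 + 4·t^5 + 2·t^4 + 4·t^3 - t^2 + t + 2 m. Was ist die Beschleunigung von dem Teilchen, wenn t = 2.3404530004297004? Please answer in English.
Starting from position x(t) = 4·t^6 + 4·t^5 + 2·t^4 + 4·t^3 - t^2 + t + 2, we take 2 derivatives. The derivative of position gives velocity: v(t) = 24·t^5 + 20·t^4 + 8·t^3 + 12·t^2 - 2·t + 1. Taking d/dt of v(t), we find a(t) = 120·t^4 + 80·t^3 + 24·t^2 + 24·t - 2. We have acceleration a(t) = 120·t^4 + 80·t^3 + 24·t^2 + 24·t - 2. Substituting t = 2.3404530004297004: a(2.3404530004297004) = 4811.91419381030.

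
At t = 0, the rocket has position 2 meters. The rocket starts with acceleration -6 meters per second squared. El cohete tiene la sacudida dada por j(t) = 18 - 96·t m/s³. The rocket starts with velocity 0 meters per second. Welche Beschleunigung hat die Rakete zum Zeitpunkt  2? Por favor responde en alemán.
Wir müssen unsere Gleichung für den Ruck j(t) = 18 - 96·t 1-mal integrieren. Durch Integration von dem Ruck und Verwendung der Anfangsbedingung a(0) = -6, erhalten wir a(t) = -48·t^2 + 18·t - 6. Wir haben die Beschleunigung a(t) = -48·t^2 + 18·t - 6. Durch Einsetzen von t = 2: a(2) = -162.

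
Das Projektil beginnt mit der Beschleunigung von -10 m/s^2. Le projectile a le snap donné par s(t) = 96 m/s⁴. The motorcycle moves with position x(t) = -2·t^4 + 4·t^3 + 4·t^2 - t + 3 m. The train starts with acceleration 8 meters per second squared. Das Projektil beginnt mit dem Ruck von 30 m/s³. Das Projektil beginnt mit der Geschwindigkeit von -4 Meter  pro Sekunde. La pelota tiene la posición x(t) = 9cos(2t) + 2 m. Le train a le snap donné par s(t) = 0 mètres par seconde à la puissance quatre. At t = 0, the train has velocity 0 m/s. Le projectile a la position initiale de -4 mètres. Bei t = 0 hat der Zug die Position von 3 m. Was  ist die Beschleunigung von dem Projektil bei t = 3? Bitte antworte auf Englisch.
To solve this, we need to take 2 antiderivatives of our snap equation s(t) = 96. The antiderivative of snap is jerk. Using j(0) = 30, we get j(t) = 96·t + 30. Taking ∫j(t)dt and applying a(0) = -10, we find a(t) = 48·t^2 + 30·t - 10. Using a(t) = 48·t^2 + 30·t - 10 and substituting t = 3, we find a = 512.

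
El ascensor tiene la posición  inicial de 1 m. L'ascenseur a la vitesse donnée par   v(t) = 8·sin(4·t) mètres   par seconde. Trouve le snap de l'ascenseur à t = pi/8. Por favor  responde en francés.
En partant de la vitesse v(t) = 8·sin(4·t), nous prenons 3 dérivées. En dérivant la vitesse, nous obtenons l'accélération: a(t) = 32·cos(4·t). La dérivée de l'accélération donne le jerk: j(t) = -128·sin(4·t). La dérivée du jerk donne le snap: s(t) = -512·cos(4·t). Nous avons le snap s(t) = -512·cos(4·t). En substituant t = pi/8: s(pi/8) = 0.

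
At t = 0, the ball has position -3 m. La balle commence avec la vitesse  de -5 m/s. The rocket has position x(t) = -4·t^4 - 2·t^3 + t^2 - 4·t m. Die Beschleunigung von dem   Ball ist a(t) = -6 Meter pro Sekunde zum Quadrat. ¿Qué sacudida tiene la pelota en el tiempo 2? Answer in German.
Ausgehend von der Beschleunigung a(t) = -6, nehmen wir 1 Ableitung. Mit d/dt von a(t) finden wir j(t) = 0. Aus der Gleichung für den Ruck j(t) = 0, setzen wir t = 2 ein und erhalten j = 0.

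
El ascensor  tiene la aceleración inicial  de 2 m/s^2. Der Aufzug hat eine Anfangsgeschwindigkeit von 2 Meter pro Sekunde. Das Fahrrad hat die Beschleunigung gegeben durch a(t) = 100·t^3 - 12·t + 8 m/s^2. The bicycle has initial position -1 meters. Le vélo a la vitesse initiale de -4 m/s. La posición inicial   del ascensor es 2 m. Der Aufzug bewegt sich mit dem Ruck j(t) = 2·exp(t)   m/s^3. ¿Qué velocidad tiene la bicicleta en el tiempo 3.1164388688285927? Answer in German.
Wir müssen die Stammfunktion unserer Gleichung für die Beschleunigung a(t) = 100·t^3 - 12·t + 8 1-mal finden. Das Integral von der Beschleunigung ist die Geschwindigkeit. Mit v(0) = -4 erhalten wir v(t) = 25·t^4 - 6·t^2 + 8·t - 4. Mit v(t) = 25·t^4 - 6·t^2 + 8·t - 4 und Einsetzen von t = 3.1164388688285927, finden wir v = 2320.82482248543.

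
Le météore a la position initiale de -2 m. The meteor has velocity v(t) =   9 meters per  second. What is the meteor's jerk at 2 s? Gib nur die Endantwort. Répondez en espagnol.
La respuesta es 0.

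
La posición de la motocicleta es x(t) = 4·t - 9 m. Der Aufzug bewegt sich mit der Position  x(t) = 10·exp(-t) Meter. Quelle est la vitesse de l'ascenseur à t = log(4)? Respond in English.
Starting from position x(t) = 10·exp(-t), we take 1 derivative. The derivative of position gives velocity: v(t) = -10·exp(-t). Using v(t) = -10·exp(-t) and substituting t = log(4), we find v = -5/2.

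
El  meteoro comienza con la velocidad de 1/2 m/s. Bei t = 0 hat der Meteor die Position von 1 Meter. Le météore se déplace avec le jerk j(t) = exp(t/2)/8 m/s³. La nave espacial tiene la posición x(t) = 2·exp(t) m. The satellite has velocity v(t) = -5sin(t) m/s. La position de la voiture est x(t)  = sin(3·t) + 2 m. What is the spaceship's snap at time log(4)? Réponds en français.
Pour résoudre ceci, nous devons prendre 4 dérivées de notre équation de la position x(t) = 2·exp(t). En dérivant la position, nous obtenons la vitesse: v(t) = 2·exp(t). En dérivant la vitesse, nous obtenons l'accélération: a(t) = 2·exp(t). La dérivée de l'accélération donne le jerk: j(t) = 2·exp(t). En prenant d/dt de j(t), nous trouvons s(t) = 2·exp(t). Nous avons le snap s(t) = 2·exp(t). En substituant t = log(4): s(log(4)) = 8.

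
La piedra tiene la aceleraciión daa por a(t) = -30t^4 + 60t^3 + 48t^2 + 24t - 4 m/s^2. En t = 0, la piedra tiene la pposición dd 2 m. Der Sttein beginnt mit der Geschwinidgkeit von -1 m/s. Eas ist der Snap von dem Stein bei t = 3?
Wir müssen unsere Gleichung für die Beschleunigung a(t) = -30·t^4 + 60·t^3 + 48·t^2 + 24·t - 4 2-mal ableiten. Die Ableitung von der Beschleunigung ergibt den Ruck: j(t) = -120·t^3 + 180·t^2 + 96·t + 24. Die Ableitung von dem Ruck ergibt den Snap: s(t) = -360·t^2 + 360·t + 96. Wir haben den Snap s(t) = -360·t^2 + 360·t + 96. Durch Einsetzen von t = 3: s(3) = -2064.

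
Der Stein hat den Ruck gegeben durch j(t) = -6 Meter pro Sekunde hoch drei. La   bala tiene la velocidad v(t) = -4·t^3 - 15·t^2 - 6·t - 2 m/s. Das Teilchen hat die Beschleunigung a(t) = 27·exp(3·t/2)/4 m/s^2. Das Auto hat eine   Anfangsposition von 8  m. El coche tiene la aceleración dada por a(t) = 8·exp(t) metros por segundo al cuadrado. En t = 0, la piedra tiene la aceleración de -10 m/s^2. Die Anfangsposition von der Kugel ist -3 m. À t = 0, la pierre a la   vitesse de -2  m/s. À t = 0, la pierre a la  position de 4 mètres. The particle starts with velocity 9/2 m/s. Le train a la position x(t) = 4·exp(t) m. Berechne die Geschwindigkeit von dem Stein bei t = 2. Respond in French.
Pour résoudre ceci, nous devons prendre 2 intégrales de notre équation du jerk j(t) = -6. En intégrant le jerk et en utilisant la condition initiale a(0) = -10, nous obtenons a(t) = -6·t - 10. En intégrant l'accélération et en utilisant la condition initiale v(0) = -2, nous obtenons v(t) = -3·t^2 - 10·t - 2. Nous avons la vitesse v(t) = -3·t^2 - 10·t - 2. En substituant t = 2: v(2) = -34.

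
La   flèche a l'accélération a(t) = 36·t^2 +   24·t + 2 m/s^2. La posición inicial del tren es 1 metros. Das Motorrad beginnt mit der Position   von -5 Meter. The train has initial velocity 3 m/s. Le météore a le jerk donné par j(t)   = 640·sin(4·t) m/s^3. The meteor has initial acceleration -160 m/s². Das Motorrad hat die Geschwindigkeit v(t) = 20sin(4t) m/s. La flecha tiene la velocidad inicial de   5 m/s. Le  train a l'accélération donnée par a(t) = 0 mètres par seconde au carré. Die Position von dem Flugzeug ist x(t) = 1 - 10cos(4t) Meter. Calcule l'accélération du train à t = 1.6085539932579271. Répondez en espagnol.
Usando a(t) = 0 y sustituyendo t = 1.6085539932579271, encontramos a = 0.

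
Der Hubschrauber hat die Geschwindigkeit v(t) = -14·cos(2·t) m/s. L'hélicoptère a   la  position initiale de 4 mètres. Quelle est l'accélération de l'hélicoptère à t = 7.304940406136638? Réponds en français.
En partant de la vitesse v(t) = -14·cos(2·t), nous prenons 1 dérivée. En prenant d/dt de v(t), nous trouvons a(t) = 28·sin(2·t). De l'équation de l'accélération a(t) = 28·sin(2·t), nous substituons t = 7.304940406136638 pour obtenir a = 24.9294060806745.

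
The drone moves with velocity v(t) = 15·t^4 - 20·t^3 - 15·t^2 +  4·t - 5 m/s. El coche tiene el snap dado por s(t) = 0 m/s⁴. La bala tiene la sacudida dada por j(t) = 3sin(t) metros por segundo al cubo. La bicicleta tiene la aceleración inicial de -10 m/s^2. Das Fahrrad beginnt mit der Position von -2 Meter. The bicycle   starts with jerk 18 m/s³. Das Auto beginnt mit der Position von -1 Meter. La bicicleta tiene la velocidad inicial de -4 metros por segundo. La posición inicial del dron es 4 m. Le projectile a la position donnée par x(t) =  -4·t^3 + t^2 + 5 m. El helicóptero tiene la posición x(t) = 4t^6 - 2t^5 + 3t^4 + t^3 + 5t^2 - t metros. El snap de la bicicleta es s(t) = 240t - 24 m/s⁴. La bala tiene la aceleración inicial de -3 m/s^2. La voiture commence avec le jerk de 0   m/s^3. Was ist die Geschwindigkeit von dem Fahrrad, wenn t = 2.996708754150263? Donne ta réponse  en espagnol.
Partiendo del snap s(t) = 240·t - 24, tomamos 3 integrales. Tomando ∫s(t)dt y aplicando j(0) = 18, encontramos j(t) = 120·t^2 - 24·t + 18. Integrando la sacudida y usando la condición inicial a(0) = -10, obtenemos a(t) = 40·t^3 - 12·t^2 + 18·t - 10. La antiderivada de la aceleración es la velocidad. Usando v(0) = -4, obtenemos v(t) = 10·t^4 - 4·t^3 + 9·t^2 - 10·t - 4. Usando v(t) = 10·t^4 - 4·t^3 + 9·t^2 - 10·t - 4 y sustituyendo t = 2.996708754150263, encontramos v = 745.661647051748.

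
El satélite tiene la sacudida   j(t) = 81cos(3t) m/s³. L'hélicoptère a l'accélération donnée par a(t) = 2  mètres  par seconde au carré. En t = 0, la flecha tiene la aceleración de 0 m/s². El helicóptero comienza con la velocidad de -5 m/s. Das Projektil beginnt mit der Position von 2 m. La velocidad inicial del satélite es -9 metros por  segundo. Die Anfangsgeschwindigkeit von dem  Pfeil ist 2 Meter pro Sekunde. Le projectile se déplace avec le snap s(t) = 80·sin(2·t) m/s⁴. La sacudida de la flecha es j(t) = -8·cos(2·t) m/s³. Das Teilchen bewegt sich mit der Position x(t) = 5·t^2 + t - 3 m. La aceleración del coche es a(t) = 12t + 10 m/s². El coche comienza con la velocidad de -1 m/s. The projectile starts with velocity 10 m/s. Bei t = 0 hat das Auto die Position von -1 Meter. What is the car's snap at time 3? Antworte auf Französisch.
Nous devons dériver notre équation de l'accélération a(t) = 12·t + 10 2 fois. En dérivant l'accélération, nous obtenons le jerk: j(t) = 12. En prenant d/dt de j(t), nous trouvons s(t) = 0. Nous avons le snap s(t) = 0. En substituant t = 3: s(3) = 0.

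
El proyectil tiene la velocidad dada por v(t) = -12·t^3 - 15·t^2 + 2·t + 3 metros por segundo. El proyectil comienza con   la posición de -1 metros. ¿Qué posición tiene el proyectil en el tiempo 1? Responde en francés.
Pour résoudre ceci, nous devons prendre 1 intégrale de notre équation de la vitesse v(t) = -12·t^3 - 15·t^2 + 2·t + 3. En intégrant la vitesse et en utilisant la condition initiale x(0) = -1, nous obtenons x(t) = -3·t^4 - 5·t^3 + t^2 + 3·t - 1. Nous avons la position x(t) = -3·t^4 - 5·t^3 + t^2 + 3·t - 1. En substituant t = 1: x(1) = -5.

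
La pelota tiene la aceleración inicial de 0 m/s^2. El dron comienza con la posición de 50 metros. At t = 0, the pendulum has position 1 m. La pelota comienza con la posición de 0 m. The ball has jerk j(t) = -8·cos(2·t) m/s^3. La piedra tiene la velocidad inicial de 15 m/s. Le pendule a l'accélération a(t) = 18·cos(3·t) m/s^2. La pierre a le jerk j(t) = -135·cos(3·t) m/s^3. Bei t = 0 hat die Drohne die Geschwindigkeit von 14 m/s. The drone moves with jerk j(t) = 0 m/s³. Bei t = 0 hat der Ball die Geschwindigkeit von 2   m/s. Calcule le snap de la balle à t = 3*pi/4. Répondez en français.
Nous devons dériver notre équation du jerk j(t) = -8·cos(2·t) 1 fois. En prenant d/dt de j(t), nous trouvons s(t) = 16·sin(2·t). Nous avons le snap s(t) = 16·sin(2·t). En substituant t = 3*pi/4: s(3*pi/4) = -16.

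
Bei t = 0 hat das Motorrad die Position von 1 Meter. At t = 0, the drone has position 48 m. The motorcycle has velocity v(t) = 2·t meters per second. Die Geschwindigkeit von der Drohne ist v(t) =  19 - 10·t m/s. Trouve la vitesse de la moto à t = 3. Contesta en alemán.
Mit v(t) = 2·t und Einsetzen von t = 3, finden wir v = 6.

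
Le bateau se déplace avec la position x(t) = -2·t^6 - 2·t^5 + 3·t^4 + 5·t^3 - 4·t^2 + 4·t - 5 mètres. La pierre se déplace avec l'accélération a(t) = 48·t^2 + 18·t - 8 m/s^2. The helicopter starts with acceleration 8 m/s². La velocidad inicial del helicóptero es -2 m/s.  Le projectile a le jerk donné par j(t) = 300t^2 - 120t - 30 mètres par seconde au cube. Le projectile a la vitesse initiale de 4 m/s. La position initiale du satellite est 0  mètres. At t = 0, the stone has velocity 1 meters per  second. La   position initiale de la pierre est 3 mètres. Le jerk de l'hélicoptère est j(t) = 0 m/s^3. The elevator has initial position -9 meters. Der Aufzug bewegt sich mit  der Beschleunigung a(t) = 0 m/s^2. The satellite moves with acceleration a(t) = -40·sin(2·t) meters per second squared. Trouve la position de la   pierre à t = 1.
En partant de l'accélération a(t) = 48·t^2 + 18·t - 8, nous prenons 2 intégrales. En intégrant l'accélération et en utilisant la condition initiale v(0) = 1, nous obtenons v(t) = 16·t^3 + 9·t^2 - 8·t + 1. En prenant ∫v(t)dt et en appliquant x(0) = 3, nous trouvons x(t) = 4·t^4 + 3·t^3 - 4·t^2 + t + 3. De l'équation de la position x(t) = 4·t^4 + 3·t^3 - 4·t^2 + t + 3, nous substituons t = 1 pour obtenir x = 7.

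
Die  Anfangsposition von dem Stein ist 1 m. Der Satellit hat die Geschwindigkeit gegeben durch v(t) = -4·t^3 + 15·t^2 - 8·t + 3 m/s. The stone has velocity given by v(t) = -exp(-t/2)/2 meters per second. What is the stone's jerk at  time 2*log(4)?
Starting from velocity v(t) = -exp(-t/2)/2, we take 2 derivatives. Taking d/dt of v(t), we find a(t) = exp(-t/2)/4. Taking d/dt of a(t), we find j(t) = -exp(-t/2)/8. From the given jerk equation j(t) = -exp(-t/2)/8, we substitute t = 2*log(4) to get j = -1/32.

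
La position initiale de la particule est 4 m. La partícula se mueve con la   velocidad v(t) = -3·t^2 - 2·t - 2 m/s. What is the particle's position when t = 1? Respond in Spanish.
Partiendo de la velocidad v(t) = -3·t^2 - 2·t - 2, tomamos 1 integral. Tomando ∫v(t)dt y aplicando x(0) = 4, encontramos x(t) = -t^3 - t^2 - 2·t + 4. De la ecuación de la posición x(t) = -t^3 - t^2 - 2·t + 4, sustituimos t = 1 para obtener x = 0.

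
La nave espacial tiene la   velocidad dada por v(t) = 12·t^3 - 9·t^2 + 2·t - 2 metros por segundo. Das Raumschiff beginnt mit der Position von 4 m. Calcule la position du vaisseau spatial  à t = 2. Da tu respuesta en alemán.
Um dies zu lösen, müssen wir 1 Integral unserer Gleichung für die Geschwindigkeit v(t) = 12·t^3 - 9·t^2 + 2·t - 2 finden. Mit ∫v(t)dt und Anwendung von x(0) = 4, finden wir x(t) = 3·t^4 - 3·t^3 + t^2 - 2·t + 4. Wir haben die Position x(t) = 3·t^4 - 3·t^3 + t^2 - 2·t + 4. Durch Einsetzen von t = 2: x(2) = 28.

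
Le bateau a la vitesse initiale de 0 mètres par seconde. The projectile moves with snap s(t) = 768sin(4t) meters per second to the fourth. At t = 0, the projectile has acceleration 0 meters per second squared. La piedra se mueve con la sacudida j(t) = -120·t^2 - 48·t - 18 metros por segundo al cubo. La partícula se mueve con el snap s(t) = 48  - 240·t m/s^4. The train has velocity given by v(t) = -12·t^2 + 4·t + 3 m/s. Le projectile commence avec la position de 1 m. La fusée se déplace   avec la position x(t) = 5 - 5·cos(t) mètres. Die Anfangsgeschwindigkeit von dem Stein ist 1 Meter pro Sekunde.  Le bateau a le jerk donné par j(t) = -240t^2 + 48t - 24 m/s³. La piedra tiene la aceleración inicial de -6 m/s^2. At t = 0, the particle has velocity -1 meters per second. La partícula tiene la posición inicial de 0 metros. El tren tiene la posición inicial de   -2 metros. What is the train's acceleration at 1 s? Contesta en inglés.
To solve this, we need to take 1 derivative of our velocity equation v(t) = -12·t^2 + 4·t + 3. The derivative of velocity gives acceleration: a(t) = 4 - 24·t. Using a(t) = 4 - 24·t and substituting t = 1, we find a = -20.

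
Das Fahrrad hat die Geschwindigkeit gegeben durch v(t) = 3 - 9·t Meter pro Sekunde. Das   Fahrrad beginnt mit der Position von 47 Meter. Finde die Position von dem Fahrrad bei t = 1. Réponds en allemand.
Wir müssen die Stammfunktion unserer Gleichung für die Geschwindigkeit v(t) = 3 - 9·t 1-mal finden. Das Integral von der Geschwindigkeit ist die Position. Mit x(0) = 47 erhalten wir x(t) = -9·t^2/2 + 3·t + 47. Wir haben die Position x(t) = -9·t^2/2 + 3·t + 47. Durch Einsetzen von t = 1: x(1) = 91/2.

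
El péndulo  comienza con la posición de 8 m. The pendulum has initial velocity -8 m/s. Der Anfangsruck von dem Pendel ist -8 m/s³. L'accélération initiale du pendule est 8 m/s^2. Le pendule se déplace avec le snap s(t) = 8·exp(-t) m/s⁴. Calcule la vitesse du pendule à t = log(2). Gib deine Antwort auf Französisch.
En partant du snap s(t) = 8·exp(-t), nous prenons 3 intégrales. En prenant ∫s(t)dt et en appliquant j(0) = -8, nous trouvons j(t) = -8·exp(-t). En prenant ∫j(t)dt et en appliquant a(0) = 8, nous trouvons a(t) = 8·exp(-t). L'intégrale de l'accélération, avec v(0) = -8, donne la vitesse: v(t) = -8·exp(-t). De l'équation de la vitesse v(t) = -8·exp(-t), nous substituons t = log(2) pour obtenir v = -4.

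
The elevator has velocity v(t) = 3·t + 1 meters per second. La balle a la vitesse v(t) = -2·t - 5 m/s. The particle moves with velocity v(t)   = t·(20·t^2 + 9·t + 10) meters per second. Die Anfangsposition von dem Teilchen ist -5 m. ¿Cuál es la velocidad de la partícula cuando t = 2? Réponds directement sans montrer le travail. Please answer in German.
Bei t = 2, v = 216.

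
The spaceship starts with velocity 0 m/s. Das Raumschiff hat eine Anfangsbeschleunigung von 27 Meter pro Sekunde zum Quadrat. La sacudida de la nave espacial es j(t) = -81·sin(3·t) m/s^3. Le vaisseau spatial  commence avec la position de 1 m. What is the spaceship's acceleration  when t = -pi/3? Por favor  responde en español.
Partiendo de la sacudida j(t) = -81·sin(3·t), tomamos 1 integral. La antiderivada de la sacudida, con a(0) = 27, da la aceleración: a(t) = 27·cos(3·t). Tenemos la aceleración a(t) = 27·cos(3·t). Sustituyendo t = -pi/3: a(-pi/3) = -27.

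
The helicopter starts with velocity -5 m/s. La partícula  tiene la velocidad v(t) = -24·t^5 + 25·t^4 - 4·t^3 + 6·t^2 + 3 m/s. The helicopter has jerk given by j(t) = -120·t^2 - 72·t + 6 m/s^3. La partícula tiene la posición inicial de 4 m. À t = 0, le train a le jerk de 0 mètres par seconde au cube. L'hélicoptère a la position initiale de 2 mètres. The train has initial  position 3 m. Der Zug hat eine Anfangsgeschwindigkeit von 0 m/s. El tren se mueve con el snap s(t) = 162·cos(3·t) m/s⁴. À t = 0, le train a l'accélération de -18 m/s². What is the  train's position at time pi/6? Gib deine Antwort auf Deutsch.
Wir müssen das Integral unserer Gleichung für den Snap s(t) = 162·cos(3·t) 4-mal finden. Das Integral von dem Snap, mit j(0) = 0, ergibt den Ruck: j(t) = 54·sin(3·t). Durch Integration von dem Ruck und Verwendung der Anfangsbedingung a(0) = -18, erhalten wir a(t) = -18·cos(3·t). Durch Integration von der Beschleunigung und Verwendung der Anfangsbedingung v(0) = 0, erhalten wir v(t) = -6·sin(3·t). Mit ∫v(t)dt und Anwendung von x(0) = 3, finden wir x(t) = 2·cos(3·t) + 1. Aus der Gleichung für die Position x(t) = 2·cos(3·t) + 1, setzen wir t = pi/6 ein und erhalten x = 1.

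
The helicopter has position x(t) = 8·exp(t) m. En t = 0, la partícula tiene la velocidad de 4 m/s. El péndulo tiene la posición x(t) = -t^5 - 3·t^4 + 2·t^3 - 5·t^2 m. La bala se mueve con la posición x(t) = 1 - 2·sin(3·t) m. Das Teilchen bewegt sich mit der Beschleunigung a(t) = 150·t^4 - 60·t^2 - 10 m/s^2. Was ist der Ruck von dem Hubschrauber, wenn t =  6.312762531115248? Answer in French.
Pour résoudre ceci, nous devons prendre 3 dérivées de notre équation de la position x(t) = 8·exp(t). En prenant d/dt de x(t), nous trouvons v(t) = 8·exp(t). La dérivée de la vitesse donne l'accélération: a(t) = 8·exp(t). En dérivant l'accélération, nous obtenons le jerk: j(t) = 8·exp(t). Nous avons le jerk j(t) = 8·exp(t). En substituant t = 6.312762531115248: j(6.312762531115248) = 4412.53252709985.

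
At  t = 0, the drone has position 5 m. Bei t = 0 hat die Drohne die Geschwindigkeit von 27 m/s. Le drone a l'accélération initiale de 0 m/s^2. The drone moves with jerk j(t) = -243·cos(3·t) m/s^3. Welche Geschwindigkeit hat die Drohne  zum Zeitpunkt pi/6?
Wir müssen das Integral unserer Gleichung für den Ruck j(t) = -243·cos(3·t) 2-mal finden. Durch Integration von dem Ruck und Verwendung der Anfangsbedingung a(0) = 0, erhalten wir a(t) = -81·sin(3·t). Durch Integration von der Beschleunigung und Verwendung der Anfangsbedingung v(0) = 27, erhalten wir v(t) = 27·cos(3·t). Wir haben die Geschwindigkeit v(t) = 27·cos(3·t). Durch Einsetzen von t = pi/6: v(pi/6) = 0.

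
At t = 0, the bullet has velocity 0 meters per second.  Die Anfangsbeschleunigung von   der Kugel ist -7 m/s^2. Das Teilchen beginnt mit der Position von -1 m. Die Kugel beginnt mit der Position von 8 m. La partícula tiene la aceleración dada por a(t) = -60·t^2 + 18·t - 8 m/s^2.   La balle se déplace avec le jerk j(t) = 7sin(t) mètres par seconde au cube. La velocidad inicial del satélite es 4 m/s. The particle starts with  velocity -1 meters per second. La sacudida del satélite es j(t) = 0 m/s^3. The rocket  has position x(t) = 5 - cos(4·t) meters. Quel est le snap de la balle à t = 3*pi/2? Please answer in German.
Wir müssen unsere Gleichung für den Ruck j(t) = 7·sin(t) 1-mal ableiten. Die Ableitung von dem Ruck ergibt den Snap: s(t) = 7·cos(t). Mit s(t) = 7·cos(t) und Einsetzen von t = 3*pi/2, finden wir s = 0.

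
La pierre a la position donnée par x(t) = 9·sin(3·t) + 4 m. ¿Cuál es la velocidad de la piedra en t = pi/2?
Partiendo de la posición x(t) = 9·sin(3·t) + 4, tomamos 1 derivada. Derivando la posición, obtenemos la velocidad: v(t) = 27·cos(3·t). Usando v(t) = 27·cos(3·t) y sustituyendo t = pi/2, encontramos v = 0.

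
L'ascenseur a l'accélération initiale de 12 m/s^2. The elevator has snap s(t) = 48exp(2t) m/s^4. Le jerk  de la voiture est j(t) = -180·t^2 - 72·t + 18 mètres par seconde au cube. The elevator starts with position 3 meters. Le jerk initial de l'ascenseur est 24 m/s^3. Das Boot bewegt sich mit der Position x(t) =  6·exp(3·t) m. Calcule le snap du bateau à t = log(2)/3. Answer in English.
We must differentiate our position equation x(t) = 6·exp(3·t) 4 times. Differentiating position, we get velocity: v(t) = 18·exp(3·t). Taking d/dt of v(t), we find a(t) = 54·exp(3·t). Differentiating acceleration, we get jerk: j(t) = 162·exp(3·t). The derivative of jerk gives snap: s(t) = 486·exp(3·t). From the given snap equation s(t) = 486·exp(3·t), we substitute t = log(2)/3 to get s = 972.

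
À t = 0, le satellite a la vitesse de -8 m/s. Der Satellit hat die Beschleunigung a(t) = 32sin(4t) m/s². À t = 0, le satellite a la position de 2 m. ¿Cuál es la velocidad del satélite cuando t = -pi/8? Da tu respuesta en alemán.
Um dies zu lösen, müssen wir 1 Stammfunktion unserer Gleichung für die Beschleunigung a(t) = 32·sin(4·t) finden. Das Integral von der Beschleunigung ist die Geschwindigkeit. Mit v(0) = -8 erhalten wir v(t) = -8·cos(4·t). Aus der Gleichung für die Geschwindigkeit v(t) = -8·cos(4·t), setzen wir t = -pi/8 ein und erhalten v = 0.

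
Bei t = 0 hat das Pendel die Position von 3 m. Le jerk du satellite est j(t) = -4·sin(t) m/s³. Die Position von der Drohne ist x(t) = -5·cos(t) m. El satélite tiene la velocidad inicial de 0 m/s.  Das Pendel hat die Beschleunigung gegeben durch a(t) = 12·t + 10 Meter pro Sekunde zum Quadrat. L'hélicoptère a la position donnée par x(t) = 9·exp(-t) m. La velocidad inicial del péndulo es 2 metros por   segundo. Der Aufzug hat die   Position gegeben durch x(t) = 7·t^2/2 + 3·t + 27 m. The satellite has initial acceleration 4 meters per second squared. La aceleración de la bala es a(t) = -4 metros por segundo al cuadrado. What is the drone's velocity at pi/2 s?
To solve this, we need to take 1 derivative of our position equation x(t) = -5·cos(t). The derivative of position gives velocity: v(t) = 5·sin(t). Using v(t) = 5·sin(t) and substituting t = pi/2, we find v = 5.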